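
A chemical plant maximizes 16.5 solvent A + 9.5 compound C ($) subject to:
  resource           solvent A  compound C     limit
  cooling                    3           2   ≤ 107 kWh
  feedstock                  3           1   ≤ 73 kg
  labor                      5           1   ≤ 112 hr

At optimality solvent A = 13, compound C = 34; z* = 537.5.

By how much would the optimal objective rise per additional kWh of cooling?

Check each constraint at x*: cooling 107/107 (tight); feedstock 73/73 (tight); labor 99/112 (slack 13).
Slack constraints have shadow price 0 (complementary slackness).
The binding rows give the dual system: 3·y_cooling + 3·y_feedstock = 16.5 and 2·y_cooling + 1·y_feedstock = 9.5.
Solving: y_cooling = 4, y_feedstock = 1.5.
Shadow price of cooling = 4.

4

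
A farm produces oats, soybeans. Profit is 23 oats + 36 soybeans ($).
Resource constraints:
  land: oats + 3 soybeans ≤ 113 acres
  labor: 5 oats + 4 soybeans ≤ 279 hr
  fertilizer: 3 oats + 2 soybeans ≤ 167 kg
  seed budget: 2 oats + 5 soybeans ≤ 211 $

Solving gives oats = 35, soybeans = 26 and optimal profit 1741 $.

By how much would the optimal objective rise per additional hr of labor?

3

Check each constraint at x*: land 113/113 (tight); labor 279/279 (tight); fertilizer 157/167 (slack 10); seed budget 200/211 (slack 11).
By complementary slackness, y = 0 for the non-binding constraints.
From A_Bᵀ y = c: 1·y_land + 5·y_labor = 23; 3·y_land + 4·y_labor = 36.
→ y_land = 8 and y_labor = 3.
Shadow price of labor = 3.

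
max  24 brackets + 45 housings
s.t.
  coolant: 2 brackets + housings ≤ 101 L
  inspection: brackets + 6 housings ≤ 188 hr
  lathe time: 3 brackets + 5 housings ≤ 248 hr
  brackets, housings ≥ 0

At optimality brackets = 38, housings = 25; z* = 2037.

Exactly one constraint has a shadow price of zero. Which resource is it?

coolant: 101/101 (binding)
inspection: 188/188 (binding)
lathe time: 239/248 (slack 9)
By complementary slackness, a constraint with positive slack has shadow price 0 → lathe time.

lathe time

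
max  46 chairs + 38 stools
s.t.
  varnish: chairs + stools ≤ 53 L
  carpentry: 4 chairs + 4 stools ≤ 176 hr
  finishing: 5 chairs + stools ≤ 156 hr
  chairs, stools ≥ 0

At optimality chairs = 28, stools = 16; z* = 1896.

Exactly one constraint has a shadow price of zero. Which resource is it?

varnish

varnish: 44/53 (slack 9)
carpentry: 176/176 (binding)
finishing: 156/156 (binding)
By complementary slackness, a constraint with positive slack has shadow price 0 → varnish.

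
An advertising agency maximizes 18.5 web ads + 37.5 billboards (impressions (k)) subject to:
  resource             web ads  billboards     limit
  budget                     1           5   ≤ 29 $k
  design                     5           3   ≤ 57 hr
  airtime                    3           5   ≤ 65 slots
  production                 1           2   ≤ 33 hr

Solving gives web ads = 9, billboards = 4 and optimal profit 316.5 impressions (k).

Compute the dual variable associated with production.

Check each constraint at x*: budget 29/29 (tight); design 57/57 (tight); airtime 47/65 (slack 18); production 17/33 (slack 16).
Since airtime, production are not tight, their duals are 0.
The binding rows give the dual system: 1·y_budget + 5·y_design = 18.5 and 5·y_budget + 3·y_design = 37.5.
→ y_budget = 6 and y_design = 2.5.
Shadow price of production = 0.

0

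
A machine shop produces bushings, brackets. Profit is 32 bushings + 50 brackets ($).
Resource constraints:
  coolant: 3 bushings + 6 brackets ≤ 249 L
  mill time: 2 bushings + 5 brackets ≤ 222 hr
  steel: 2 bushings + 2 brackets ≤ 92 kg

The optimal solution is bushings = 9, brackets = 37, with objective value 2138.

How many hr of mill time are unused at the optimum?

mill time used = 2·9 + 5·37 = 203; slack = 222 − 203 = 19.

19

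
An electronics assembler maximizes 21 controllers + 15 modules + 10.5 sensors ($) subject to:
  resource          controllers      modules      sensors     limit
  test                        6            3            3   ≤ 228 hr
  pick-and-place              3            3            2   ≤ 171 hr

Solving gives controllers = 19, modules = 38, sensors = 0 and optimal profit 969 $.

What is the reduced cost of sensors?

-1.5

At the optimum: test uses 228 of 228 (binding); pick-and-place uses 171 of 171 (binding).
The binding rows give the dual system: 6·y_test + 3·y_pick-and-place = 21 and 3·y_test + 3·y_pick-and-place = 15.
→ y_test = 2 and y_pick-and-place = 3.
Reduced cost of sensors: c₃ − yᵀa₃ = 10.5 − (2·3 + 3·2) = 10.5 − 12 = -1.5.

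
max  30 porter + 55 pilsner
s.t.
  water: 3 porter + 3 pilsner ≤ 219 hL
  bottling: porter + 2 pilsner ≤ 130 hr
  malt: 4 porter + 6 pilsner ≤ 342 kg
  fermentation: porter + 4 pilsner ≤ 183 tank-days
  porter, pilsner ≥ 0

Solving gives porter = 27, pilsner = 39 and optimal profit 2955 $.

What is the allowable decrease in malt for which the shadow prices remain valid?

67.5

Binding constraints: malt, fermentation. The basis is B = [[4,6],[1,4]] with det 10.
Per unit decrease in malt, x* moves by d = (-0.4, 0.1).
The basis stays optimal until porter reaches 0; allowable decrease = 67.5 kg.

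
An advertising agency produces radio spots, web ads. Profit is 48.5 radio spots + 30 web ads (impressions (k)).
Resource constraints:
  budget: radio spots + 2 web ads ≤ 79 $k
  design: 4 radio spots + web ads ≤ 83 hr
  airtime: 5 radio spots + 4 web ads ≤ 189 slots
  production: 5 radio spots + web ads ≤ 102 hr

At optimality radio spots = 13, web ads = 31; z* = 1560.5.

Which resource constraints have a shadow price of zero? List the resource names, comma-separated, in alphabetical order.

budget: 75/79 (slack 4)
design: 83/83 (binding)
airtime: 189/189 (binding)
production: 96/102 (slack 6)
By complementary slackness, a constraint with positive slack has shadow price 0 → budget, production.

budget, production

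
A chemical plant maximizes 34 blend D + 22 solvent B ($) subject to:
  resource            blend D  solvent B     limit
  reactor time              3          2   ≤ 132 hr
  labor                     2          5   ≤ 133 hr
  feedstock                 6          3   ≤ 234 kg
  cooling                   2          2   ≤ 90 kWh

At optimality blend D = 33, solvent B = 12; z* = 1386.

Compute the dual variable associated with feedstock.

4

Binding: feedstock and cooling. Non-binding: reactor time (9 unused), labor (7 unused).
By complementary slackness, y = 0 for the non-binding constraints.
From A_Bᵀ y = c: 6·y_feedstock + 2·y_cooling = 34; 3·y_feedstock + 2·y_cooling = 22.
This yields shadow prices y_feedstock = 4, y_cooling = 5.
Shadow price of feedstock = 4.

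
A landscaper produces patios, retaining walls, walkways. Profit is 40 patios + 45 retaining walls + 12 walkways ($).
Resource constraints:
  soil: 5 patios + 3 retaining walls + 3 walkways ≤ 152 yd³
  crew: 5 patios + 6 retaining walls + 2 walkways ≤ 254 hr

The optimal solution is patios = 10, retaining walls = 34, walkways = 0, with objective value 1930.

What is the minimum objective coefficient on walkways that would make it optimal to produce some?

17

At the optimum: soil uses 152 of 152 (binding); crew uses 254 of 254 (binding).
Dual feasibility on the basic columns requires 5·y_soil + 5·y_crew = 40, 3·y_soil + 6·y_crew = 45.
This yields shadow prices y_soil = 1, y_crew = 7.
walkways enters the basis when its profit ≥ yᵀa₃ = 1·3 + 7·2 = 17.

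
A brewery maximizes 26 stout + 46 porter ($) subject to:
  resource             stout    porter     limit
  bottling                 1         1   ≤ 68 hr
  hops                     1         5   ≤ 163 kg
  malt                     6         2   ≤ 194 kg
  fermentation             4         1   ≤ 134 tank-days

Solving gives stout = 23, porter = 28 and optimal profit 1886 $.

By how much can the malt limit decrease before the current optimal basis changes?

128.8

Binding constraints: hops, malt. The basis is B = [[1,5],[6,2]] with det -28.
Per unit decrease in malt, x* moves by d = (-0.1786, 0.0357).
The basis stays optimal until stout reaches 0; allowable decrease = 128.8 kg.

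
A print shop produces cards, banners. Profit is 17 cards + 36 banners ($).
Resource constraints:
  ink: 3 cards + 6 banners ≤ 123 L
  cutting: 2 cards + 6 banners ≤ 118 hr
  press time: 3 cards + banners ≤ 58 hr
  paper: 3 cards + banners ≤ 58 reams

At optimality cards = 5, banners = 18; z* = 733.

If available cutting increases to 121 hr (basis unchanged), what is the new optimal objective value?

736

Check each constraint at x*: ink 123/123 (tight); cutting 118/118 (tight); press time 33/58 (slack 25); paper 33/58 (slack 25).
By complementary slackness, y = 0 for the non-binding constraints.
From A_Bᵀ y = c: 3·y_ink + 2·y_cutting = 17; 6·y_ink + 6·y_cutting = 36.
Solving: y_ink = 5, y_cutting = 1.
Δz = y_cutting·Δb = 1 × (3) = 3, so new z* = 733 + 3 = 736.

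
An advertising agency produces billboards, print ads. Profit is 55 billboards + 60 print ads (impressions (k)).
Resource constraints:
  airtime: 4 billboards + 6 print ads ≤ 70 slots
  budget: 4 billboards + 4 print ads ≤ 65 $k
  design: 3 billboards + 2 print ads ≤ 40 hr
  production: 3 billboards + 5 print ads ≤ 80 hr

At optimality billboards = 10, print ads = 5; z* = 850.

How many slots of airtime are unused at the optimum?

0

airtime used = 4·10 + 6·5 = 70; slack = 70 − 70 = 0.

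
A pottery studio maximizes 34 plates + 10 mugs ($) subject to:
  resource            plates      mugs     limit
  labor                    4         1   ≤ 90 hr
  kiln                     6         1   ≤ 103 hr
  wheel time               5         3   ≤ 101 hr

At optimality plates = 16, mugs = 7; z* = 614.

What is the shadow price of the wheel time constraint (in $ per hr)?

Binding: kiln and wheel time. Non-binding: labor (19 unused).
By complementary slackness, y = 0 for the non-binding constraint.
The binding rows give the dual system: 6·y_kiln + 5·y_wheel time = 34 and 1·y_kiln + 3·y_wheel time = 10.
This yields shadow prices y_kiln = 4, y_wheel time = 2.
Shadow price of wheel time = 2.

2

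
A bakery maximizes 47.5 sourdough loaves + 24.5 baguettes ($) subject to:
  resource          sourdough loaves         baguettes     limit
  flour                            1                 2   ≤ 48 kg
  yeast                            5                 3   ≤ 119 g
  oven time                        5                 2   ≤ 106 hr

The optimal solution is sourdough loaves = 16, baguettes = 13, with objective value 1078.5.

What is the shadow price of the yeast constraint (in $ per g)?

At the optimum: flour uses 42 of 48 (slack = 6); yeast uses 119 of 119 (binding); oven time uses 106 of 106 (binding).
Slack constraints have shadow price 0 (complementary slackness).
From A_Bᵀ y = c: 5·y_yeast + 5·y_oven time = 47.5; 3·y_yeast + 2·y_oven time = 24.5.
Solving: y_yeast = 5.5, y_oven time = 4.
Shadow price of yeast = 5.5.

5.5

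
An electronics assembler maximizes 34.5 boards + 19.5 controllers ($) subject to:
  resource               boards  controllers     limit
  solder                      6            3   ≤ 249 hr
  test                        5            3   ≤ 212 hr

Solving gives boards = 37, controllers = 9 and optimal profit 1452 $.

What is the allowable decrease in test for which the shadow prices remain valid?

Binding constraints: solder, test. The basis is B = [[6,3],[5,3]] with det 3.
Per unit decrease in test, x* moves by d = (1, -2).
The basis stays optimal until controllers reaches 0; allowable decrease = 4.5 hr.

4.5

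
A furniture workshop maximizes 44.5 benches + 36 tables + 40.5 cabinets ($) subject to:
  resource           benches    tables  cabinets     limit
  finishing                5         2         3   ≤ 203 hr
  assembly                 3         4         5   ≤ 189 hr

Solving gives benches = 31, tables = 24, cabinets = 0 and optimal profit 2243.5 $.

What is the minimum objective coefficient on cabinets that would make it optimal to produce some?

Both finishing and assembly are binding at x*.
From A_Bᵀ y = c: 5·y_finishing + 3·y_assembly = 44.5; 2·y_finishing + 4·y_assembly = 36.
Solving: y_finishing = 5, y_assembly = 6.5.
cabinets enters the basis when its profit ≥ yᵀa₃ = 5·3 + 6.5·5 = 47.5.

47.5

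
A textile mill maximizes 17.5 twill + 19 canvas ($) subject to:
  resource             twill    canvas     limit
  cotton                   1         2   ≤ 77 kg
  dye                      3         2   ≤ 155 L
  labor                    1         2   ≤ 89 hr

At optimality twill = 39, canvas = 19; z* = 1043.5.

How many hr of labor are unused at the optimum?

12

labor used = 1·39 + 2·19 = 77; slack = 89 − 77 = 12.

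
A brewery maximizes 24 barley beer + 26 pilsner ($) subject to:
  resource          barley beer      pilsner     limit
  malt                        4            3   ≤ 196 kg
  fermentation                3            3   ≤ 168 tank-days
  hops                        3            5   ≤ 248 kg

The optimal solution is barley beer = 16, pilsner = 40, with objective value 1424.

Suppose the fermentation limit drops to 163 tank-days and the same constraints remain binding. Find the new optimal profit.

Binding: fermentation and hops. Non-binding: malt (12 unused).
By complementary slackness, y = 0 for the non-binding constraint.
Dual feasibility on the basic columns requires 3·y_fermentation + 3·y_hops = 24, 3·y_fermentation + 5·y_hops = 26.
Solving: y_fermentation = 7, y_hops = 1.
Δz = y_fermentation·Δb = 7 × (-5) = -35, so new z* = 1424 − 35 = 1389.

1389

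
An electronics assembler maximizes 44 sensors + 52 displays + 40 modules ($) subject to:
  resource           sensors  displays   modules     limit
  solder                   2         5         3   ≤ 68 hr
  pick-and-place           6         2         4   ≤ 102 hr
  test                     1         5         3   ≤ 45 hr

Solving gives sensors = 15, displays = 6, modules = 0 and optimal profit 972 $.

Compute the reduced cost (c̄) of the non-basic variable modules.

Binding: pick-and-place and test. Non-binding: solder (8 unused).
By complementary slackness, y = 0 for the non-binding constraint.
Dual feasibility on the basic columns requires 6·y_pick-and-place + 1·y_test = 44, 2·y_pick-and-place + 5·y_test = 52.
This yields shadow prices y_pick-and-place = 6, y_test = 8.
Reduced cost of modules: c₃ − yᵀa₃ = 40 − (6·4 + 8·3) = 40 − 48 = -8.

-8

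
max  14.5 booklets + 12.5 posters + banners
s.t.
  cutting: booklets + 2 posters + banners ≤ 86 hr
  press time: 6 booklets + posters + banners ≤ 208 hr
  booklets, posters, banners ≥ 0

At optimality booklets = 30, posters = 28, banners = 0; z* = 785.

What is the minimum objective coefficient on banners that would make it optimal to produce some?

Check each constraint at x*: cutting 86/86 (tight); press time 208/208 (tight).
Dual feasibility on the basic columns requires 1·y_cutting + 6·y_press time = 14.5, 2·y_cutting + 1·y_press time = 12.5.
This yields shadow prices y_cutting = 5.5, y_press time = 1.5.
banners enters the basis when its profit ≥ yᵀa₃ = 5.5·1 + 1.5·1 = 7.

7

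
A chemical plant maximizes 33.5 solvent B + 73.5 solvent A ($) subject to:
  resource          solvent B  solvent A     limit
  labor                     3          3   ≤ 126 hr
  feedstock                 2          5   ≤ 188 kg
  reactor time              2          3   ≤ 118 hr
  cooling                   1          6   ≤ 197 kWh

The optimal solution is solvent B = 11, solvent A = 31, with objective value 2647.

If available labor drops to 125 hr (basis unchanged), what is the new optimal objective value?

2638.5

Binding: labor and cooling. Non-binding: feedstock (11 unused), reactor time (3 unused).
Since feedstock, reactor time are not tight, their duals are 0.
Dual feasibility on the basic columns requires 3·y_labor + 1·y_cooling = 33.5, 3·y_labor + 6·y_cooling = 73.5.
This yields shadow prices y_labor = 8.5, y_cooling = 8.
Δz = y_labor·Δb = 8.5 × (-1) = -8.5, so new z* = 2647 − 8.5 = 2638.5.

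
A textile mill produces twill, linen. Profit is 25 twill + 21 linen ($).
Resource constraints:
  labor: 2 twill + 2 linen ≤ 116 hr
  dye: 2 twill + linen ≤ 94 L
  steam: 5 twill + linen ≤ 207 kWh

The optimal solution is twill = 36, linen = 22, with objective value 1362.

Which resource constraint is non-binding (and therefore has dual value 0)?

labor: 116/116 (binding)
dye: 94/94 (binding)
steam: 202/207 (slack 5)
By complementary slackness, a constraint with positive slack has shadow price 0 → steam.

steam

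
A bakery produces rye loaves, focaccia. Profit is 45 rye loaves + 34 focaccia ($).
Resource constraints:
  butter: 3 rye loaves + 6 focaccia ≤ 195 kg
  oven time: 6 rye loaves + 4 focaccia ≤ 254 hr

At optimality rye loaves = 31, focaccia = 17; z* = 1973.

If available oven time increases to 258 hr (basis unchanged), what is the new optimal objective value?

2001

At the optimum: butter uses 195 of 195 (binding); oven time uses 254 of 254 (binding).
From A_Bᵀ y = c: 3·y_butter + 6·y_oven time = 45; 6·y_butter + 4·y_oven time = 34.
→ y_butter = 1 and y_oven time = 7.
Δz = y_oven time·Δb = 7 × (4) = 28, so new z* = 1973 + 28 = 2001.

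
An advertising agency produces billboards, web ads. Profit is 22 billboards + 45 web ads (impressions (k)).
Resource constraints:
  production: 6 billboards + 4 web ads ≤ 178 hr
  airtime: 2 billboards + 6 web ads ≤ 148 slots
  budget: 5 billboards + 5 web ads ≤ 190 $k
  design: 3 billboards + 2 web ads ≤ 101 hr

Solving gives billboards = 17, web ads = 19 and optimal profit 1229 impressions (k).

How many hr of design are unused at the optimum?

12

design used = 3·17 + 2·19 = 89; slack = 101 − 89 = 12.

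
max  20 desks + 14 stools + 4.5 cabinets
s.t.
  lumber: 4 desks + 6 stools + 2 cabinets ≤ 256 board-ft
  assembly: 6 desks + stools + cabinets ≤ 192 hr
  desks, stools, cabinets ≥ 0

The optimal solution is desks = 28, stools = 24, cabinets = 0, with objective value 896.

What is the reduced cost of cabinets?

-1.5

Both lumber and assembly are binding at x*.
The binding rows give the dual system: 4·y_lumber + 6·y_assembly = 20 and 6·y_lumber + 1·y_assembly = 14.
→ y_lumber = 2 and y_assembly = 2.
Reduced cost of cabinets: c₃ − yᵀa₃ = 4.5 − (2·2 + 2·1) = 4.5 − 6 = -1.5.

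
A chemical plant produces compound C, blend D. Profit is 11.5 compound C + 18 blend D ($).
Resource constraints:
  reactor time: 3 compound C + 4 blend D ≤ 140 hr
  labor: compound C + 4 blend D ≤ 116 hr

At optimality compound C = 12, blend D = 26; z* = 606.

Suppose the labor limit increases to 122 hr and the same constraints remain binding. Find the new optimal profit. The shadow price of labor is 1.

612

Δb = 6, so new z* = 606 + (1)·(6) = 606 + 6 = 612.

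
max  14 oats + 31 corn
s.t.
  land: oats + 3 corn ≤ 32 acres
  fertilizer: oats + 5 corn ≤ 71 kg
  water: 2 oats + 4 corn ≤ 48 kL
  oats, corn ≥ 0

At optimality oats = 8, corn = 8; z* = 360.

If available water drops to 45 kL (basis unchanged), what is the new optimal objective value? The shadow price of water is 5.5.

Δb = -3, so new z* = 360 + (5.5)·(-3) = 360 − 16.5 = 343.5.

343.5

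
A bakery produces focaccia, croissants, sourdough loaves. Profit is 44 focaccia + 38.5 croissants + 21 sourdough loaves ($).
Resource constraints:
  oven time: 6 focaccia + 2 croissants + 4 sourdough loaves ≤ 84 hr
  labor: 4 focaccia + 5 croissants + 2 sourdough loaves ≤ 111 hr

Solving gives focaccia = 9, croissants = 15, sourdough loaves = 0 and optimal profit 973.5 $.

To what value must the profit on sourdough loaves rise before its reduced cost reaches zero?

25

At the optimum: oven time uses 84 of 84 (binding); labor uses 111 of 111 (binding).
Dual feasibility on the basic columns requires 6·y_oven time + 4·y_labor = 44, 2·y_oven time + 5·y_labor = 38.5.
→ y_oven time = 3 and y_labor = 6.5.
sourdough loaves enters the basis when its profit ≥ yᵀa₃ = 3·4 + 6.5·2 = 25.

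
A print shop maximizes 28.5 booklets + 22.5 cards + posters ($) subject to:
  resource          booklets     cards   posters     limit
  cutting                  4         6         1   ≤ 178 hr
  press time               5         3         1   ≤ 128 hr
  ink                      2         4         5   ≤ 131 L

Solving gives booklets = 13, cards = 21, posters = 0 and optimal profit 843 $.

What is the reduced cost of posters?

-5

Binding: cutting and press time. Non-binding: ink (21 unused).
Slack constraints have shadow price 0 (complementary slackness).
The binding rows give the dual system: 4·y_cutting + 5·y_press time = 28.5 and 6·y_cutting + 3·y_press time = 22.5.
This yields shadow prices y_cutting = 1.5, y_press time = 4.5.
Reduced cost of posters: c₃ − yᵀa₃ = 1 − (1.5·1 + 4.5·1) = 1 − 6 = -5.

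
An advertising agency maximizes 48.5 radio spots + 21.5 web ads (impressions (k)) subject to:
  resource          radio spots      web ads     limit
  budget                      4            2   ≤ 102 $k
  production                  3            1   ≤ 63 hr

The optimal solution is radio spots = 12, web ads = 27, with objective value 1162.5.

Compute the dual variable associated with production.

5.5

Both budget and production are binding at x*.
Dual feasibility on the basic columns requires 4·y_budget + 3·y_production = 48.5, 2·y_budget + 1·y_production = 21.5.
Solving: y_budget = 8, y_production = 5.5.
Shadow price of production = 5.5.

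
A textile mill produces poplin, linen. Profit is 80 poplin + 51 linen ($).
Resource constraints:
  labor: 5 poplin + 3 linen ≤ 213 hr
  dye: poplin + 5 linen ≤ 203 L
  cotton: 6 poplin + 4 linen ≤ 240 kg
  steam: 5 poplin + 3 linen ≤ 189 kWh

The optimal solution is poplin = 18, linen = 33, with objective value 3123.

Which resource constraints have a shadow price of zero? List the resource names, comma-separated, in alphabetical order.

dye, labor

labor: 189/213 (slack 24)
dye: 183/203 (slack 20)
cotton: 240/240 (binding)
steam: 189/189 (binding)
By complementary slackness, a constraint with positive slack has shadow price 0 → dye, labor.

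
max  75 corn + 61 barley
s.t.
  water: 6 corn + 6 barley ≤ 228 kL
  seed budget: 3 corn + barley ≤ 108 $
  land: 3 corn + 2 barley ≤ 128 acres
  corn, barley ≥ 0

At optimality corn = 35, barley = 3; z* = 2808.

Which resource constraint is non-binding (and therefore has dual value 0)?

land

water: 228/228 (binding)
seed budget: 108/108 (binding)
land: 111/128 (slack 17)
By complementary slackness, a constraint with positive slack has shadow price 0 → land.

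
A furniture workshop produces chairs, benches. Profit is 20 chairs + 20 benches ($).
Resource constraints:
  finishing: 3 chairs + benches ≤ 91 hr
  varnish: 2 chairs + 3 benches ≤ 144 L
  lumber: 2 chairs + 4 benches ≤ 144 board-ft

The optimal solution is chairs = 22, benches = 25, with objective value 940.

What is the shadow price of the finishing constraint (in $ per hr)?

4

Binding: finishing and lumber. Non-binding: varnish (25 unused).
By complementary slackness, y = 0 for the non-binding constraint.
From A_Bᵀ y = c: 3·y_finishing + 2·y_lumber = 20; 1·y_finishing + 4·y_lumber = 20.
Solving: y_finishing = 4, y_lumber = 4.
Shadow price of finishing = 4.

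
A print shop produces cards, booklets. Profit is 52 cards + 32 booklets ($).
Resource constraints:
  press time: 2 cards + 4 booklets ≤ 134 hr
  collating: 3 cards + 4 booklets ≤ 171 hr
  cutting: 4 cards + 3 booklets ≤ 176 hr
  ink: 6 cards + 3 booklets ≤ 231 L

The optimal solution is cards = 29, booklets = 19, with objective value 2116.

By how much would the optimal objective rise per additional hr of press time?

2

Check each constraint at x*: press time 134/134 (tight); collating 163/171 (slack 8); cutting 173/176 (slack 3); ink 231/231 (tight).
Slack constraints have shadow price 0 (complementary slackness).
The binding rows give the dual system: 2·y_press time + 6·y_ink = 52 and 4·y_press time + 3·y_ink = 32.
→ y_press time = 2 and y_ink = 8.
Shadow price of press time = 2.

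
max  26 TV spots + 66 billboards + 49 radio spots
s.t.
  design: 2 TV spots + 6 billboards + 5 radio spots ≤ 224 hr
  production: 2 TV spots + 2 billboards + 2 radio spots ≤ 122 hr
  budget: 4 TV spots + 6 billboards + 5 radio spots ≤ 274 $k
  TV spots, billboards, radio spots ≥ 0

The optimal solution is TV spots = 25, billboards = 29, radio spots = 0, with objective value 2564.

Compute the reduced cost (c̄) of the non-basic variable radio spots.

-6

Check each constraint at x*: design 224/224 (tight); production 108/122 (slack 14); budget 274/274 (tight).
Since production is not tight, its dual is 0.
Dual feasibility on the basic columns requires 2·y_design + 4·y_budget = 26, 6·y_design + 6·y_budget = 66.
→ y_design = 9 and y_budget = 2.
Reduced cost of radio spots: c₃ − yᵀa₃ = 49 − (9·5 + 2·5) = 49 − 55 = -6.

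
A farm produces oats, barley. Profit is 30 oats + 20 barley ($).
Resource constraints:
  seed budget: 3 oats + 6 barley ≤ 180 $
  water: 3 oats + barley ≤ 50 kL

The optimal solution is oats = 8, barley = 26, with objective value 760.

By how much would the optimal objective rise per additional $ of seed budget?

At the optimum: seed budget uses 180 of 180 (binding); water uses 50 of 50 (binding).
The binding rows give the dual system: 3·y_seed budget + 3·y_water = 30 and 6·y_seed budget + 1·y_water = 20.
Solving: y_seed budget = 2, y_water = 8.
Shadow price of seed budget = 2.

2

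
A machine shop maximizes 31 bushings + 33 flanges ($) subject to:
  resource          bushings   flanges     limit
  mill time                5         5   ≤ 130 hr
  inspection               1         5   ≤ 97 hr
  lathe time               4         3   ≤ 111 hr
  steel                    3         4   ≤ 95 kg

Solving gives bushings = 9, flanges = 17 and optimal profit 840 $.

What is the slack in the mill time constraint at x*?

mill time used = 5·9 + 5·17 = 130; slack = 130 − 130 = 0.

0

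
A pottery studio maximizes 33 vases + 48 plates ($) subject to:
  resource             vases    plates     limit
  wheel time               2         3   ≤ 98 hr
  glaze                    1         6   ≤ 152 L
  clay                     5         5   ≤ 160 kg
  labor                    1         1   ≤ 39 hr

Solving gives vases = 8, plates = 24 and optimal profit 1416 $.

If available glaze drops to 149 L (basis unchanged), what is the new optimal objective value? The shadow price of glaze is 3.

Δb = -3, so new z* = 1416 + (3)·(-3) = 1416 − 9 = 1407.

1407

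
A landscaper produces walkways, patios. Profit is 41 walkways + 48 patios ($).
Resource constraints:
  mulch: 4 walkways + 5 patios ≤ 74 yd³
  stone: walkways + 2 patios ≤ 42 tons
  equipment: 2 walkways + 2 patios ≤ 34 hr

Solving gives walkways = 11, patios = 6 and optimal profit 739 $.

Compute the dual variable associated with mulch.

Binding: mulch and equipment. Non-binding: stone (19 unused).
Slack constraints have shadow price 0 (complementary slackness).
Dual feasibility on the basic columns requires 4·y_mulch + 2·y_equipment = 41, 5·y_mulch + 2·y_equipment = 48.
→ y_mulch = 7 and y_equipment = 6.5.
Shadow price of mulch = 7.

7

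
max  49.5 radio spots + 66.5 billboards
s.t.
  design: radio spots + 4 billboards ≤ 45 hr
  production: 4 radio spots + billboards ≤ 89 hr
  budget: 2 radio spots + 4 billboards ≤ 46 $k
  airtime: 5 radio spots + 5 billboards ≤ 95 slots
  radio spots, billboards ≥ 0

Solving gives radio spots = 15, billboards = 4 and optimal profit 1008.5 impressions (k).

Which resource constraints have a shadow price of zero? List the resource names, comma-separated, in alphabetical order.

design, production

design: 31/45 (slack 14)
production: 64/89 (slack 25)
budget: 46/46 (binding)
airtime: 95/95 (binding)
By complementary slackness, a constraint with positive slack has shadow price 0 → design, production.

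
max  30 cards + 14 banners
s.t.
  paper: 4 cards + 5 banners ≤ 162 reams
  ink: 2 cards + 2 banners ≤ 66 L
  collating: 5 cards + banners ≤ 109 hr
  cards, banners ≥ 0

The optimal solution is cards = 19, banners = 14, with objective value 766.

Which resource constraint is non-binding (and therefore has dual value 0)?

paper: 146/162 (slack 16)
ink: 66/66 (binding)
collating: 109/109 (binding)
By complementary slackness, a constraint with positive slack has shadow price 0 → paper.

paper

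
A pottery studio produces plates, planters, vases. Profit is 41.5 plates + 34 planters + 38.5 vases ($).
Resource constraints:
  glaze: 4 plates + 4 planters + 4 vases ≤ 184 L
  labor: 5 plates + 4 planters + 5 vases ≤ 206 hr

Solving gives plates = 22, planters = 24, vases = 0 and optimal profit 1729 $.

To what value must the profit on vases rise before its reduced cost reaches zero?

Both glaze and labor are binding at x*.
From A_Bᵀ y = c: 4·y_glaze + 5·y_labor = 41.5; 4·y_glaze + 4·y_labor = 34.
→ y_glaze = 1 and y_labor = 7.5.
vases enters the basis when its profit ≥ yᵀa₃ = 1·4 + 7.5·5 = 41.5.

41.5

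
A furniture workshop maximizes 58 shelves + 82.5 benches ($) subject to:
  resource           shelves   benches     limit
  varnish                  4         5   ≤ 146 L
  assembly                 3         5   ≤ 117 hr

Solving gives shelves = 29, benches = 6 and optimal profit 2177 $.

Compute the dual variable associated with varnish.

8.5

Both varnish and assembly are binding at x*.
The binding rows give the dual system: 4·y_varnish + 3·y_assembly = 58 and 5·y_varnish + 5·y_assembly = 82.5.
This yields shadow prices y_varnish = 8.5, y_assembly = 8.
Shadow price of varnish = 8.5.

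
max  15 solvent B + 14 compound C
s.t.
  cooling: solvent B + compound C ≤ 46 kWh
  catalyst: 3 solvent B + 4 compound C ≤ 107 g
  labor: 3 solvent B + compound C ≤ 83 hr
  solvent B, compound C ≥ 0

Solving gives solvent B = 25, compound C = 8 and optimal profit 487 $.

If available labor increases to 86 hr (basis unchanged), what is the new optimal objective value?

493

Binding: catalyst and labor. Non-binding: cooling (13 unused).
Slack constraints have shadow price 0 (complementary slackness).
Dual feasibility on the basic columns requires 3·y_catalyst + 3·y_labor = 15, 4·y_catalyst + 1·y_labor = 14.
→ y_catalyst = 3 and y_labor = 2.
Δz = y_labor·Δb = 2 × (3) = 6, so new z* = 487 + 6 = 493.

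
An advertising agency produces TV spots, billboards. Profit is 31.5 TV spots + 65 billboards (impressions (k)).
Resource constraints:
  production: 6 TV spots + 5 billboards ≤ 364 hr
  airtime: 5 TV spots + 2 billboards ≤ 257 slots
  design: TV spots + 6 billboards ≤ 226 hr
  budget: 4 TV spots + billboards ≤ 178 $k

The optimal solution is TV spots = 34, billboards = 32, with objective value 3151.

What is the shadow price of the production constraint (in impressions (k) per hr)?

4

At the optimum: production uses 364 of 364 (binding); airtime uses 234 of 257 (slack = 23); design uses 226 of 226 (binding); budget uses 168 of 178 (slack = 10).
Slack constraints have shadow price 0 (complementary slackness).
The binding rows give the dual system: 6·y_production + 1·y_design = 31.5 and 5·y_production + 6·y_design = 65.
→ y_production = 4 and y_design = 7.5.
Shadow price of production = 4.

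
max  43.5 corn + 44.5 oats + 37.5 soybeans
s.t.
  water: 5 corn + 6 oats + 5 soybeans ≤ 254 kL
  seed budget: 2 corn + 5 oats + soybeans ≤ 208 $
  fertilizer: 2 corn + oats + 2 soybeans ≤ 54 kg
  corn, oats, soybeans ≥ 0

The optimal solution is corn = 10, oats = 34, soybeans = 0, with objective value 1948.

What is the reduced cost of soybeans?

-6

Binding: water and fertilizer. Non-binding: seed budget (18 unused).
By complementary slackness, y = 0 for the non-binding constraint.
From A_Bᵀ y = c: 5·y_water + 2·y_fertilizer = 43.5; 6·y_water + 1·y_fertilizer = 44.5.
→ y_water = 6.5 and y_fertilizer = 5.5.
Reduced cost of soybeans: c₃ − yᵀa₃ = 37.5 − (6.5·5 + 5.5·2) = 37.5 − 43.5 = -6.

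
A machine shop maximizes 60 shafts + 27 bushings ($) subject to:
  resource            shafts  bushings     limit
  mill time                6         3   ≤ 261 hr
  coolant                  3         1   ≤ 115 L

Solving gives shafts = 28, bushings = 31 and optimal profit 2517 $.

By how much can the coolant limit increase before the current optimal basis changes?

15.5

Binding constraints: mill time, coolant. The basis is B = [[6,3],[3,1]] with det -3.
Per unit increase in coolant, x* moves by d = (1, -2).
The basis stays optimal until bushings reaches 0; allowable increase = 15.5 L.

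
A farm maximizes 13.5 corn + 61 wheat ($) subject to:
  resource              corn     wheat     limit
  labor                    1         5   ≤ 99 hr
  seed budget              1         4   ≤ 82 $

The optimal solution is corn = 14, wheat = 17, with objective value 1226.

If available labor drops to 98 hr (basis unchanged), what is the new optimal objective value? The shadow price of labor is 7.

1219

Δb = -1, so new z* = 1226 + (7)·(-1) = 1226 − 7 = 1219.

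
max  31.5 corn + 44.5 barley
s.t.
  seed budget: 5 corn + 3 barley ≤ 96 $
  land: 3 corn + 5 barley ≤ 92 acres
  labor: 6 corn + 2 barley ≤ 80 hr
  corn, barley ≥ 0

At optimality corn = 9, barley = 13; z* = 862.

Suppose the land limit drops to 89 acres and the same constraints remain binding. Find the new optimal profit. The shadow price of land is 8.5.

836.5

Δb = -3, so new z* = 862 + (8.5)·(-3) = 862 − 25.5 = 836.5.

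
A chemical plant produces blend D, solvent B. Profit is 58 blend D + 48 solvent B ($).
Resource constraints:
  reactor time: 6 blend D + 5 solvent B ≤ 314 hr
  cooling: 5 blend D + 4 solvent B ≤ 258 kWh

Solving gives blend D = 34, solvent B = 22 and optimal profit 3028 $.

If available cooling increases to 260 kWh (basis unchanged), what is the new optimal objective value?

Check each constraint at x*: reactor time 314/314 (tight); cooling 258/258 (tight).
From A_Bᵀ y = c: 6·y_reactor time + 5·y_cooling = 58; 5·y_reactor time + 4·y_cooling = 48.
→ y_reactor time = 8 and y_cooling = 2.
Δz = y_cooling·Δb = 2 × (2) = 4, so new z* = 3028 + 4 = 3032.

3032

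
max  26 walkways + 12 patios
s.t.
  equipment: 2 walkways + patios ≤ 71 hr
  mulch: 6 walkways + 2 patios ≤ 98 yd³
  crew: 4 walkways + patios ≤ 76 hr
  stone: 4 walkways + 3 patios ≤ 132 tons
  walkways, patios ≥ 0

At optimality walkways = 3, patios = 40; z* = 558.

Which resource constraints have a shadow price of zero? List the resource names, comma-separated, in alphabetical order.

crew, equipment

equipment: 46/71 (slack 25)
mulch: 98/98 (binding)
crew: 52/76 (slack 24)
stone: 132/132 (binding)
By complementary slackness, a constraint with positive slack has shadow price 0 → crew, equipment.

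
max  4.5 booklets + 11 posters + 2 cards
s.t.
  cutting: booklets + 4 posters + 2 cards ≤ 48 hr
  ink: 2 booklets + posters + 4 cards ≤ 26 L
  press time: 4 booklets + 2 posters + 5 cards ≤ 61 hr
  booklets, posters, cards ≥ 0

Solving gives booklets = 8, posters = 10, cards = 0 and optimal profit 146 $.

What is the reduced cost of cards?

Binding: cutting and ink. Non-binding: press time (9 unused).
By complementary slackness, y = 0 for the non-binding constraint.
Dual feasibility on the basic columns requires 1·y_cutting + 2·y_ink = 4.5, 4·y_cutting + 1·y_ink = 11.
→ y_cutting = 2.5 and y_ink = 1.
Reduced cost of cards: c₃ − yᵀa₃ = 2 − (2.5·2 + 1·4) = 2 − 9 = -7.

-7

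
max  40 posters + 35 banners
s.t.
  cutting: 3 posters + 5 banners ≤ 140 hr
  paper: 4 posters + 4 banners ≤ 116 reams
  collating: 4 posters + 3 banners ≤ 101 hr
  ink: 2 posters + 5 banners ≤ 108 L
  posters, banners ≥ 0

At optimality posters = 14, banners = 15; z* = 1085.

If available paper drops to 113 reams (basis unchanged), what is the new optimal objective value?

1070

Check each constraint at x*: cutting 117/140 (slack 23); paper 116/116 (tight); collating 101/101 (tight); ink 103/108 (slack 5).
Since cutting, ink are not tight, their duals are 0.
The binding rows give the dual system: 4·y_paper + 4·y_collating = 40 and 4·y_paper + 3·y_collating = 35.
This yields shadow prices y_paper = 5, y_collating = 5.
Δz = y_paper·Δb = 5 × (-3) = -15, so new z* = 1085 − 15 = 1070.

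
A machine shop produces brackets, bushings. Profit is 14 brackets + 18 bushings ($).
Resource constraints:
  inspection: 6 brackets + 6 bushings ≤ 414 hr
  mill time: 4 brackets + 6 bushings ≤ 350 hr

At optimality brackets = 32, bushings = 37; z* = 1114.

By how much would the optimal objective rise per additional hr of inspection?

1

Both inspection and mill time are binding at x*.
Dual feasibility on the basic columns requires 6·y_inspection + 4·y_mill time = 14, 6·y_inspection + 6·y_mill time = 18.
Solving: y_inspection = 1, y_mill time = 2.
Shadow price of inspection = 1.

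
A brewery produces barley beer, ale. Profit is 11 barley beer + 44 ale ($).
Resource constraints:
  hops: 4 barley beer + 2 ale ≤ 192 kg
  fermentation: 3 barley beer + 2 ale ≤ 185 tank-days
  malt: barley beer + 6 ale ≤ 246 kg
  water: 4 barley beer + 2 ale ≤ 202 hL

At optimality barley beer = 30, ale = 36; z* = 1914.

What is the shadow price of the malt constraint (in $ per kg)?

Binding: hops and malt. Non-binding: fermentation (23 unused), water (10 unused).
Since fermentation, water are not tight, their duals are 0.
Dual feasibility on the basic columns requires 4·y_hops + 1·y_malt = 11, 2·y_hops + 6·y_malt = 44.
Solving: y_hops = 1, y_malt = 7.
Shadow price of malt = 7.

7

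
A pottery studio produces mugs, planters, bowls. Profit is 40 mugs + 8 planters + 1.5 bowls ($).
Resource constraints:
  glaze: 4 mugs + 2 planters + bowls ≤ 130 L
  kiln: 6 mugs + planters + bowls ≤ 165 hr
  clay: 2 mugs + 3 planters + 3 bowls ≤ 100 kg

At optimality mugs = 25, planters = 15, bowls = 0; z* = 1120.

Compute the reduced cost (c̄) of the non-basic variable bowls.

-5.5

Check each constraint at x*: glaze 130/130 (tight); kiln 165/165 (tight); clay 95/100 (slack 5).
Slack constraints have shadow price 0 (complementary slackness).
From A_Bᵀ y = c: 4·y_glaze + 6·y_kiln = 40; 2·y_glaze + 1·y_kiln = 8.
→ y_glaze = 1 and y_kiln = 6.
Reduced cost of bowls: c₃ − yᵀa₃ = 1.5 − (1·1 + 6·1) = 1.5 − 7 = -5.5.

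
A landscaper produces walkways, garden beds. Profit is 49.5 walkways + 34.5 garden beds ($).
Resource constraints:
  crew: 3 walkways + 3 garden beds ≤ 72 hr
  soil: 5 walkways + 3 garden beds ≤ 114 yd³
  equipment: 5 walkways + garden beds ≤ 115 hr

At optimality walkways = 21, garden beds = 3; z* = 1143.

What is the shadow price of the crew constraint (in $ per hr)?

4

Binding: crew and soil. Non-binding: equipment (7 unused).
By complementary slackness, y = 0 for the non-binding constraint.
Dual feasibility on the basic columns requires 3·y_crew + 5·y_soil = 49.5, 3·y_crew + 3·y_soil = 34.5.
Solving: y_crew = 4, y_soil = 7.5.
Shadow price of crew = 4.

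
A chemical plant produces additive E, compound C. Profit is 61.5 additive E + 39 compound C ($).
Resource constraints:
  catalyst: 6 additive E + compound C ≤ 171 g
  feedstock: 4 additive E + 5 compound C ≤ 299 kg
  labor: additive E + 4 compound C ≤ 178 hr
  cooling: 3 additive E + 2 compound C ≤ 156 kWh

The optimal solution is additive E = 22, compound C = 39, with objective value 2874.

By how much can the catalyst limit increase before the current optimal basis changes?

27.6

Binding constraints: catalyst, labor. The basis is B = [[6,1],[1,4]] with det 23.
Per unit increase in catalyst, x* moves by d = (0.1739, -0.0435).
The basis stays optimal until cooling becomes binding; allowable increase = 27.6 g.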